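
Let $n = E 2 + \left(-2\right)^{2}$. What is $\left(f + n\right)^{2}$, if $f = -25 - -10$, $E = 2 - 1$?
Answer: $81$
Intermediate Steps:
$E = 1$ ($E = 2 - 1 = 1$)
$f = -15$ ($f = -25 + 10 = -15$)
$n = 6$ ($n = 1 \cdot 2 + \left(-2\right)^{2} = 2 + 4 = 6$)
$\left(f + n\right)^{2} = \left(-15 + 6\right)^{2} = \left(-9\right)^{2} = 81$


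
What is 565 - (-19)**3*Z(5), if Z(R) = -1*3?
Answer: -20012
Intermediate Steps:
Z(R) = -3
565 - (-19)**3*Z(5) = 565 - (-19)**3*(-3) = 565 - (-6859)*(-3) = 565 - 1*20577 = 565 - 20577 = -20012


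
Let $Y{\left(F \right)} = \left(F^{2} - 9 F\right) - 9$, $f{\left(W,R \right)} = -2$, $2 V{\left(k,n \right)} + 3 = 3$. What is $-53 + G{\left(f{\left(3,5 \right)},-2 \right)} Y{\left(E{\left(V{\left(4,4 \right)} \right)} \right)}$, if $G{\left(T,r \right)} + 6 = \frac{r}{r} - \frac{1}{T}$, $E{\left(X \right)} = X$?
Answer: $- \frac{25}{2} \approx -12.5$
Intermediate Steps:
$V{\left(k,n \right)} = 0$ ($V{\left(k,n \right)} = - \frac{3}{2} + \frac{1}{2} \cdot 3 = - \frac{3}{2} + \frac{3}{2} = 0$)
$Y{\left(F \right)} = -9 + F^{2} - 9 F$
$G{\left(T,r \right)} = -5 - \frac{1}{T}$ ($G{\left(T,r \right)} = -6 + \left(\frac{r}{r} - \frac{1}{T}\right) = -6 + \left(1 - \frac{1}{T}\right) = -5 - \frac{1}{T}$)
$-53 + G{\left(f{\left(3,5 \right)},-2 \right)} Y{\left(E{\left(V{\left(4,4 \right)} \right)} \right)} = -53 + \left(-5 - \frac{1}{-2}\right) \left(-9 + 0^{2} - 0\right) = -53 + \left(-5 - - \frac{1}{2}\right) \left(-9 + 0 + 0\right) = -53 + \left(-5 + \frac{1}{2}\right) \left(-9\right) = -53 - - \frac{81}{2} = -53 + \frac{81}{2} = - \frac{25}{2}$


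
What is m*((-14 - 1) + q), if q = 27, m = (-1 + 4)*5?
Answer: 180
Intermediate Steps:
m = 15 (m = 3*5 = 15)
m*((-14 - 1) + q) = 15*((-14 - 1) + 27) = 15*(-15 + 27) = 15*12 = 180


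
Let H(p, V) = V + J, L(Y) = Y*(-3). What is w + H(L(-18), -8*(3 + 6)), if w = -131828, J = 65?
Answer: -131835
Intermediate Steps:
L(Y) = -3*Y
H(p, V) = 65 + V (H(p, V) = V + 65 = 65 + V)
w + H(L(-18), -8*(3 + 6)) = -131828 + (65 - 8*(3 + 6)) = -131828 + (65 - 8*9) = -131828 + (65 - 72) = -131828 - 7 = -131835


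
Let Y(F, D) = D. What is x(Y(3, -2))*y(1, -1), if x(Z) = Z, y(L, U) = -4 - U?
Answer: 6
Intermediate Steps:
x(Y(3, -2))*y(1, -1) = -2*(-4 - 1*(-1)) = -2*(-4 + 1) = -2*(-3) = 6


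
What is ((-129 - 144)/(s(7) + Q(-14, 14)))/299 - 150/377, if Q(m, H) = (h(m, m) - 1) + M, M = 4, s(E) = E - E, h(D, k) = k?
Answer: -30033/95381 ≈ -0.31487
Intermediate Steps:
s(E) = 0
Q(m, H) = 3 + m (Q(m, H) = (m - 1) + 4 = (-1 + m) + 4 = 3 + m)
((-129 - 144)/(s(7) + Q(-14, 14)))/299 - 150/377 = ((-129 - 144)/(0 + (3 - 14)))/299 - 150/377 = -273/(0 - 11)*(1/299) - 150*1/377 = -273/(-11)*(1/299) - 150/377 = -273*(-1/11)*(1/299) - 150/377 = (273/11)*(1/299) - 150/377 = 21/253 - 150/377 = -30033/95381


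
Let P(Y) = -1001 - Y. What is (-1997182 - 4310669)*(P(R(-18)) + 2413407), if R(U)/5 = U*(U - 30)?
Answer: -15189847683186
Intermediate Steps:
R(U) = 5*U*(-30 + U) (R(U) = 5*(U*(U - 30)) = 5*(U*(-30 + U)) = 5*U*(-30 + U))
(-1997182 - 4310669)*(P(R(-18)) + 2413407) = (-1997182 - 4310669)*((-1001 - 5*(-18)*(-30 - 18)) + 2413407) = -6307851*((-1001 - 5*(-18)*(-48)) + 2413407) = -6307851*((-1001 - 1*4320) + 2413407) = -6307851*((-1001 - 4320) + 2413407) = -6307851*(-5321 + 2413407) = -6307851*2408086 = -15189847683186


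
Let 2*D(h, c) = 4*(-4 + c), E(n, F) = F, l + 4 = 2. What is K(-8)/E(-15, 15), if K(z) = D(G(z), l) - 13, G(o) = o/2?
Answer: -5/3 ≈ -1.6667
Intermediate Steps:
l = -2 (l = -4 + 2 = -2)
G(o) = o/2 (G(o) = o*(½) = o/2)
D(h, c) = -8 + 2*c (D(h, c) = (4*(-4 + c))/2 = (-16 + 4*c)/2 = -8 + 2*c)
K(z) = -25 (K(z) = (-8 + 2*(-2)) - 13 = (-8 - 4) - 13 = -12 - 13 = -25)
K(-8)/E(-15, 15) = -25/15 = -25*1/15 = -5/3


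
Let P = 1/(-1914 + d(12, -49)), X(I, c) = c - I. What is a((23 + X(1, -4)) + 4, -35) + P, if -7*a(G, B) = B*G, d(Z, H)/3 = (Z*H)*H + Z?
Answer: 9301381/84558 ≈ 110.00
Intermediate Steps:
d(Z, H) = 3*Z + 3*Z*H² (d(Z, H) = 3*((Z*H)*H + Z) = 3*((H*Z)*H + Z) = 3*(Z*H² + Z) = 3*(Z + Z*H²) = 3*Z + 3*Z*H²)
a(G, B) = -B*G/7
P = 1/84558 (P = 1/(-1914 + 3*12*(1 + (-49)²)) = 1/(-1914 + 3*12*(1 + 2401)) = 1/(-1914 + 3*12*2402) = 1/(-1914 + 86472) = 1/84558 ≈ 1.1826e-5)
a((23 + X(1, -4)) + 4, -35) + P = -⅐*(-35)*((23 + (-4 - 1*1)) + 4) + 1/84558 = -⅐*(-35)*((23 + (-4 - 1)) + 4) + 1/84558 = -⅐*(-35)*((23 - 5) + 4) + 1/84558 = -⅐*(-35)*(18 + 4) + 1/84558 = -⅐*(-35)*22 + 1/84558 = 110 + 1/84558 = 9301381/84558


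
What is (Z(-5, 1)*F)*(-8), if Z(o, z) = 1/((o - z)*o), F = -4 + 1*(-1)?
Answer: 4/3 ≈ 1.3333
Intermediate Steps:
F = -5 (F = -4 - 1 = -5)
Z(o, z) = 1/(o*(o - z))
(Z(-5, 1)*F)*(-8) = ((1/((-5)*(-5 - 1*1)))*(-5))*(-8) = (-1/(5*(-5 - 1))*(-5))*(-8) = (-1/5/(-6)*(-5))*(-8) = (-1/5*(-1/6)*(-5))*(-8) = ((1/30)*(-5))*(-8) = -1/6*(-8) = 4/3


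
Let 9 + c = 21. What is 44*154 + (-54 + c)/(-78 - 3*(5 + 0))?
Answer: 210070/31 ≈ 6776.5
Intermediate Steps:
c = 12 (c = -9 + 21 = 12)
44*154 + (-54 + c)/(-78 - 3*(5 + 0)) = 44*154 + (-54 + 12)/(-78 - 3*(5 + 0)) = 6776 - 42/(-78 - 3*5) = 6776 - 42/(-78 - 15) = 6776 - 42/(-93) = 6776 - 42*(-1/93) = 6776 + 14/31 = 210070/31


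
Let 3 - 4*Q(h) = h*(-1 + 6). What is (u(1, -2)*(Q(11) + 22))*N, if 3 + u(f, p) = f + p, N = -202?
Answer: 7272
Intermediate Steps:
Q(h) = ¾ - 5*h/4 (Q(h) = ¾ - h*(-1 + 6)/4 = ¾ - h*5/4 = ¾ - 5*h/4)
u(f, p) = -3 + f + p (u(f, p) = -3 + (f + p) = -3 + f + p)
(u(1, -2)*(Q(11) + 22))*N = ((-3 + 1 - 2)*((¾ - 5/4*11) + 22))*(-202) = -4*((¾ - 55/4) + 22)*(-202) = -4*(-13 + 22)*(-202) = -4*9*(-202) = -36*(-202) = 7272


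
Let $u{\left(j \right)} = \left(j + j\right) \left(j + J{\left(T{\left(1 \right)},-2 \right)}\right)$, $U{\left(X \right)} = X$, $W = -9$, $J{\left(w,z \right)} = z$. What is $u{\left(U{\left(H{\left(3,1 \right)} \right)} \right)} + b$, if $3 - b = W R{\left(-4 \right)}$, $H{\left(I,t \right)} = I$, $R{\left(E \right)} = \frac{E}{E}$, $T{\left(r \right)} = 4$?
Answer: $18$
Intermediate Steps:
$R{\left(E \right)} = 1$
$u{\left(j \right)} = 2 j \left(-2 + j\right)$ ($u{\left(j \right)} = \left(j + j\right) \left(j - 2\right) = 2 j \left(-2 + j\right)$)
$b = 12$ ($b = 3 - \left(-9\right) 1 = 3 - -9 = 3 + 9 = 12$)
$u{\left(U{\left(H{\left(3,1 \right)} \right)} \right)} + b = 2 \cdot 3 \left(-2 + 3\right) + 12 = 2 \cdot 3 \cdot 1 + 12 = 6 + 12 = 18$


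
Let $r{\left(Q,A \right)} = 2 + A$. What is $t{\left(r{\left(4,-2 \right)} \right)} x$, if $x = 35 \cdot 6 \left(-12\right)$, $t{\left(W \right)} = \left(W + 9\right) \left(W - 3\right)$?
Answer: $68040$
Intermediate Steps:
$t{\left(W \right)} = \left(-3 + W\right) \left(9 + W\right)$ ($t{\left(W \right)} = \left(9 + W\right) \left(-3 + W\right) = \left(-3 + W\right) \left(9 + W\right)$)
$x = -2520$ ($x = 35 \left(-72\right) = -2520$)
$t{\left(r{\left(4,-2 \right)} \right)} x = \left(-27 + \left(2 - 2\right)^{2} + 6 \left(2 - 2\right)\right) \left(-2520\right) = \left(-27 + 0^{2} + 6 \cdot 0\right) \left(-2520\right) = \left(-27 + 0 + 0\right) \left(-2520\right) = \left(-27\right) \left(-2520\right) = 68040$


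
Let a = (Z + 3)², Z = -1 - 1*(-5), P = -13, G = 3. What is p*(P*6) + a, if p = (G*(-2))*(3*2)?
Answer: 2857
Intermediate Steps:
Z = 4 (Z = -1 + 5 = 4)
a = 49 (a = (4 + 3)² = 7² = 49)
p = -36 (p = (3*(-2))*(3*2) = -6*6 = -36)
p*(P*6) + a = -(-468)*6 + 49 = -36*(-78) + 49 = 2808 + 49 = 2857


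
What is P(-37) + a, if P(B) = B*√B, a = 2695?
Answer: 2695 - 37*I*√37 ≈ 2695.0 - 225.06*I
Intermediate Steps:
P(B) = B^(3/2)
P(-37) + a = (-37)^(3/2) + 2695 = -37*I*√37 + 2695 = 2695 - 37*I*√37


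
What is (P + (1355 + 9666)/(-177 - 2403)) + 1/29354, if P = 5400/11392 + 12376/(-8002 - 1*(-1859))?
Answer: -481322245059551/82810901687280 ≈ -5.8123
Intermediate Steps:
P = -13476899/8747632 (P = 5400*(1/11392) + 12376/(-8002 + 1859) = 675/1424 + 12376/(-6143) = 675/1424 + 12376*(-1/6143) = 675/1424 - 12376/6143 = -13476899/8747632 ≈ -1.5406)
(P + (1355 + 9666)/(-177 - 2403)) + 1/29354 = (-13476899/8747632 + (1355 + 9666)/(-177 - 2403)) + 1/29354 = (-13476899/8747632 + 11021/(-2580)) + 1/29354 = (-13476899/8747632 + 11021*(-1/2580)) + 1/29354 = (-13476899/8747632 - 11021/2580) + 1/29354 = -32794512923/5642222640 + 1/29354 = -481322245059551/82810901687280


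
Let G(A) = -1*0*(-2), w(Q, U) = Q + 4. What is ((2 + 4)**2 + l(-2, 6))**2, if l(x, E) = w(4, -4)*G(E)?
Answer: 1296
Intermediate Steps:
w(Q, U) = 4 + Q
G(A) = 0 (G(A) = 0*(-2) = 0)
l(x, E) = 0 (l(x, E) = (4 + 4)*0 = 8*0 = 0)
((2 + 4)**2 + l(-2, 6))**2 = ((2 + 4)**2 + 0)**2 = (6**2 + 0)**2 = (36 + 0)**2 = 36**2 = 1296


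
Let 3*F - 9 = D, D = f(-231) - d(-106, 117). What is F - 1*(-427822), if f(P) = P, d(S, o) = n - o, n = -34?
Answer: 1283395/3 ≈ 4.2780e+5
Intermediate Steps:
d(S, o) = -34 - o
D = -80 (D = -231 - (-34 - 1*117) = -231 - (-34 - 117) = -231 - 1*(-151) = -231 + 151 = -80)
F = -71/3 (F = 3 + (⅓)*(-80) = 3 - 80/3 = -71/3 ≈ -23.667)
F - 1*(-427822) = -71/3 - 1*(-427822) = -71/3 + 427822 = 1283395/3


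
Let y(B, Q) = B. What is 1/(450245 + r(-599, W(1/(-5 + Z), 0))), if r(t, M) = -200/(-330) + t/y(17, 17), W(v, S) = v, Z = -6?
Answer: 561/252568018 ≈ 2.2212e-6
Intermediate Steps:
r(t, M) = 20/33 + t/17 (r(t, M) = -200/(-330) + t/17 = -200*(-1/330) + t*(1/17) = 20/33 + t/17)
1/(450245 + r(-599, W(1/(-5 + Z), 0))) = 1/(450245 + (20/33 + (1/17)*(-599))) = 1/(450245 + (20/33 - 599/17)) = 1/(450245 - 19427/561) = 1/(252568018/561) = 561/252568018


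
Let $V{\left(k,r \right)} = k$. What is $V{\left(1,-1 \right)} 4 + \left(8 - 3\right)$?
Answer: $9$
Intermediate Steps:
$V{\left(1,-1 \right)} 4 + \left(8 - 3\right) = 1 \cdot 4 + \left(8 - 3\right) = 4 + \left(8 - 3\right) = 4 + 5 = 9$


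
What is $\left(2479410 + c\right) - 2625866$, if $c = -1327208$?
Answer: $-1473664$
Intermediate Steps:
$\left(2479410 + c\right) - 2625866 = \left(2479410 - 1327208\right) - 2625866 = 1152202 - 2625866 = -1473664$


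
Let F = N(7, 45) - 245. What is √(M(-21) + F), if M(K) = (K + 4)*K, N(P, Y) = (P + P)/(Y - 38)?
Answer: √114 ≈ 10.677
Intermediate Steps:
N(P, Y) = 2*P/(-38 + Y) (N(P, Y) = (2*P)/(-38 + Y) = 2*P/(-38 + Y))
M(K) = K*(4 + K) (M(K) = (4 + K)*K = K*(4 + K))
F = -243 (F = 2*7/(-38 + 45) - 245 = 2*7/7 - 245 = 2*7*(⅐) - 245 = 2 - 245 = -243)
√(M(-21) + F) = √(-21*(4 - 21) - 243) = √(-21*(-17) - 243) = √(357 - 243) = √114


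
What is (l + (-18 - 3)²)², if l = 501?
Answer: 887364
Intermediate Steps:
(l + (-18 - 3)²)² = (501 + (-18 - 3)²)² = (501 + (-21)²)² = (501 + 441)² = 942² = 887364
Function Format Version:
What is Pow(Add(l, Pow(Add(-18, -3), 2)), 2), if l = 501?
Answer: 887364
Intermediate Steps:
Pow(Add(l, Pow(Add(-18, -3), 2)), 2) = Pow(Add(501, Pow(Add(-18, -3), 2)), 2) = Pow(Add(501, Pow(-21, 2)), 2) = Pow(Add(501, 441), 2) = Pow(942, 2) = 887364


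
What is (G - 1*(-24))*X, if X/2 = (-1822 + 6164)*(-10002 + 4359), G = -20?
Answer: -196015248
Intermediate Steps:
X = -49003812 (X = 2*((-1822 + 6164)*(-10002 + 4359)) = 2*(4342*(-5643)) = 2*(-24501906) = -49003812)
(G - 1*(-24))*X = (-20 - 1*(-24))*(-49003812) = (-20 + 24)*(-49003812) = 4*(-49003812) = -196015248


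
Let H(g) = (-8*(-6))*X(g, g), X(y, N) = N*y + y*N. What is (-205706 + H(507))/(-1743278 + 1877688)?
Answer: 12235499/67205 ≈ 182.06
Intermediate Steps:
X(y, N) = 2*N*y (X(y, N) = N*y + N*y = 2*N*y)
H(g) = 96*g**2 (H(g) = (-8*(-6))*(2*g*g) = 48*(2*g**2) = 96*g**2)
(-205706 + H(507))/(-1743278 + 1877688) = (-205706 + 96*507**2)/(-1743278 + 1877688) = (-205706 + 96*257049)/134410 = (-205706 + 24676704)*(1/134410) = 24470998*(1/134410) = 12235499/67205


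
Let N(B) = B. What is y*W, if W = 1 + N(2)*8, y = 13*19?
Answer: 4199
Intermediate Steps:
y = 247
W = 17 (W = 1 + 2*8 = 1 + 16 = 17)
y*W = 247*17 = 4199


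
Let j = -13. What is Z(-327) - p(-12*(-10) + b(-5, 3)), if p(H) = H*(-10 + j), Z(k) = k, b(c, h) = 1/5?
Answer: 12188/5 ≈ 2437.6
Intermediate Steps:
b(c, h) = ⅕
p(H) = -23*H (p(H) = H*(-10 - 13) = H*(-23) = -23*H)
Z(-327) - p(-12*(-10) + b(-5, 3)) = -327 - (-23)*(-12*(-10) + ⅕) = -327 - (-23)*(120 + ⅕) = -327 - (-23)*601/5 = -327 - 1*(-13823/5) = -327 + 13823/5 = 12188/5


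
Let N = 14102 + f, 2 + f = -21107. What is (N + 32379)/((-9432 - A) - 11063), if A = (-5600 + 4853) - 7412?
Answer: -6343/3084 ≈ -2.0567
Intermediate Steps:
f = -21109 (f = -2 - 21107 = -21109)
A = -8159 (A = -747 - 7412 = -8159)
N = -7007 (N = 14102 - 21109 = -7007)
(N + 32379)/((-9432 - A) - 11063) = (-7007 + 32379)/((-9432 - 1*(-8159)) - 11063) = 25372/((-9432 + 8159) - 11063) = 25372/(-1273 - 11063) = 25372/(-12336) = 25372*(-1/12336) = -6343/3084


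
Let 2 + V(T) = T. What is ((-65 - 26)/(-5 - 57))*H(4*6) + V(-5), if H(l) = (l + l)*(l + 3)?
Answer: 58751/31 ≈ 1895.2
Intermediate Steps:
V(T) = -2 + T
H(l) = 2*l*(3 + l) (H(l) = (2*l)*(3 + l) = 2*l*(3 + l))
((-65 - 26)/(-5 - 57))*H(4*6) + V(-5) = ((-65 - 26)/(-5 - 57))*(2*(4*6)*(3 + 4*6)) + (-2 - 5) = (-91/(-62))*(2*24*(3 + 24)) - 7 = (-91*(-1/62))*(2*24*27) - 7 = (91/62)*1296 - 7 = 58968/31 - 7 = 58751/31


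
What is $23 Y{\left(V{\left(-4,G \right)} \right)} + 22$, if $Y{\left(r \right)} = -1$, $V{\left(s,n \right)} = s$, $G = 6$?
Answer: $-1$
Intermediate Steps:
$23 Y{\left(V{\left(-4,G \right)} \right)} + 22 = 23 \left(-1\right) + 22 = -23 + 22 = -1$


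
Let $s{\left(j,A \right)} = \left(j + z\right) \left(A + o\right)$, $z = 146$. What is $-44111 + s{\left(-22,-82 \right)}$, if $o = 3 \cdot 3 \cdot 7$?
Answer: $-46467$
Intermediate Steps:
$o = 63$ ($o = 9 \cdot 7 = 63$)
$s{\left(j,A \right)} = \left(63 + A\right) \left(146 + j\right)$ ($s{\left(j,A \right)} = \left(j + 146\right) \left(A + 63\right) = \left(146 + j\right) \left(63 + A\right) = \left(63 + A\right) \left(146 + j\right)$)
$-44111 + s{\left(-22,-82 \right)} = -44111 + \left(9198 + 63 \left(-22\right) + 146 \left(-82\right) - -1804\right) = -44111 + \left(9198 - 1386 - 11972 + 1804\right) = -44111 - 2356 = -46467$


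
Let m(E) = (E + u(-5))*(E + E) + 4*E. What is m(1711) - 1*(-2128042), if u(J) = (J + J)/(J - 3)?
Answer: 15988411/2 ≈ 7.9942e+6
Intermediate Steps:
u(J) = 2*J/(-3 + J) (u(J) = (2*J)/(-3 + J) = 2*J/(-3 + J))
m(E) = 4*E + 2*E*(5/4 + E) (m(E) = (E + 2*(-5)/(-3 - 5))*(E + E) + 4*E = (E + 2*(-5)/(-8))*(2*E) + 4*E = (E + 2*(-5)*(-⅛))*(2*E) + 4*E = (E + 5/4)*(2*E) + 4*E = (5/4 + E)*(2*E) + 4*E = 2*E*(5/4 + E) + 4*E = 4*E + 2*E*(5/4 + E))
m(1711) - 1*(-2128042) = (½)*1711*(13 + 4*1711) - 1*(-2128042) = (½)*1711*(13 + 6844) + 2128042 = (½)*1711*6857 + 2128042 = 11732327/2 + 2128042 = 15988411/2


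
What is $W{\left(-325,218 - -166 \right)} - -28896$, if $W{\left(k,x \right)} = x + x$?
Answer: $29664$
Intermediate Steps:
$W{\left(k,x \right)} = 2 x$
$W{\left(-325,218 - -166 \right)} - -28896 = 2 \left(218 - -166\right) - -28896 = 2 \left(218 + 166\right) + 28896 = 2 \cdot 384 + 28896 = 768 + 28896 = 29664$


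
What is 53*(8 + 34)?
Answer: 2226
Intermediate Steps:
53*(8 + 34) = 53*42 = 2226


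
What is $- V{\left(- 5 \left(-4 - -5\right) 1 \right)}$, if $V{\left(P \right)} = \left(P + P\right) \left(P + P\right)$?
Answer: $-100$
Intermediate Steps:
$V{\left(P \right)} = 4 P^{2}$ ($V{\left(P \right)} = 2 P 2 P = 4 P^{2}$)
$- V{\left(- 5 \left(-4 - -5\right) 1 \right)} = - 4 \left(- 5 \left(-4 - -5\right) 1\right)^{2} = - 4 \left(- 5 \left(-4 + 5\right) 1\right)^{2} = - 4 \left(\left(-5\right) 1 \cdot 1\right)^{2} = - 4 \left(\left(-5\right) 1\right)^{2} = - 4 \left(-5\right)^{2} = - 4 \cdot 25 = \left(-1\right) 100 = -100$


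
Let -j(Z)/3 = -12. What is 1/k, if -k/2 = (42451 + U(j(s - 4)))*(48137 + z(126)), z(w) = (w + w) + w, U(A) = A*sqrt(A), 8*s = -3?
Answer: -1/4139979010 ≈ -2.4155e-10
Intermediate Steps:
s = -3/8 (s = (1/8)*(-3) = -3/8 ≈ -0.37500)
j(Z) = 36 (j(Z) = -3*(-12) = 36)
U(A) = A**(3/2)
z(w) = 3*w (z(w) = 2*w + w = 3*w)
k = -4139979010 (k = -2*(42451 + 36**(3/2))*(48137 + 3*126) = -2*(42451 + 216)*(48137 + 378) = -85334*48515 = -2*2069989505 = -4139979010)
1/k = 1/(-4139979010) = -1/4139979010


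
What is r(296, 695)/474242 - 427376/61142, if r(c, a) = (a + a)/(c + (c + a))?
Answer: -65212155816331/9329496579117 ≈ -6.9899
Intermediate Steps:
r(c, a) = 2*a/(a + 2*c) (r(c, a) = (2*a)/(c + (a + c)) = (2*a)/(a + 2*c) = 2*a/(a + 2*c))
r(296, 695)/474242 - 427376/61142 = (2*695/(695 + 2*296))/474242 - 427376/61142 = (2*695/(695 + 592))*(1/474242) - 427376*1/61142 = (2*695/1287)*(1/474242) - 213688/30571 = (2*695*(1/1287))*(1/474242) - 213688/30571 = (1390/1287)*(1/474242) - 213688/30571 = 695/305174727 - 213688/30571 = -65212155816331/9329496579117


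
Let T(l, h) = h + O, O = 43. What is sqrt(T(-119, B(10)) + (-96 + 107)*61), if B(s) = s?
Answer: 2*sqrt(181) ≈ 26.907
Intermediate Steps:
T(l, h) = 43 + h (T(l, h) = h + 43 = 43 + h)
sqrt(T(-119, B(10)) + (-96 + 107)*61) = sqrt((43 + 10) + (-96 + 107)*61) = sqrt(53 + 11*61) = sqrt(53 + 671) = sqrt(724) = 2*sqrt(181)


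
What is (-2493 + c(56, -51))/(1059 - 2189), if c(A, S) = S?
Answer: 1272/565 ≈ 2.2513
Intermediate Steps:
(-2493 + c(56, -51))/(1059 - 2189) = (-2493 - 51)/(1059 - 2189) = -2544/(-1130) = -2544*(-1/1130) = 1272/565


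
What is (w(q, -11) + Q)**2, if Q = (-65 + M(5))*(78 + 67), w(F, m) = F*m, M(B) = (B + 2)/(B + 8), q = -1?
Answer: 14729948689/169 ≈ 8.7159e+7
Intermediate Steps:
M(B) = (2 + B)/(8 + B)
Q = -121510/13 (Q = (-65 + (2 + 5)/(8 + 5))*(78 + 67) = (-65 + 7/13)*145 = -838/13*145 = -121510/13 ≈ -9346.9)
(w(q, -11) + Q)**2 = (-1*(-11) - 121510/13)**2 = (11 - 121510/13)**2 = (-121367/13)**2 = 14729948689/169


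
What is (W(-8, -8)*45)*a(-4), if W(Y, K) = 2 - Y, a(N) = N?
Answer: -1800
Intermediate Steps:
(W(-8, -8)*45)*a(-4) = ((2 - 1*(-8))*45)*(-4) = ((2 + 8)*45)*(-4) = (10*45)*(-4) = 450*(-4) = -1800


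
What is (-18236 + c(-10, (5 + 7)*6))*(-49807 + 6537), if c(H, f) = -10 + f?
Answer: 786388980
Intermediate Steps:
(-18236 + c(-10, (5 + 7)*6))*(-49807 + 6537) = (-18236 + (-10 + (5 + 7)*6))*(-49807 + 6537) = (-18236 + (-10 + 12*6))*(-43270) = (-18236 + (-10 + 72))*(-43270) = (-18236 + 62)*(-43270) = -18174*(-43270) = 786388980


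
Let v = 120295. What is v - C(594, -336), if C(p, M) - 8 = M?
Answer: 120623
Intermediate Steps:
C(p, M) = 8 + M
v - C(594, -336) = 120295 - (8 - 336) = 120295 - 1*(-328) = 120295 + 328 = 120623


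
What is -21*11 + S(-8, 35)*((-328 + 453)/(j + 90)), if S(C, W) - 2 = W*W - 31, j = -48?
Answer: 69899/21 ≈ 3328.5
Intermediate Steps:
S(C, W) = -29 + W² (S(C, W) = 2 + (W*W - 31) = 2 + (W² - 31) = 2 + (-31 + W²) = -29 + W²)
-21*11 + S(-8, 35)*((-328 + 453)/(j + 90)) = -21*11 + (-29 + 35²)*((-328 + 453)/(-48 + 90)) = -231 + (-29 + 1225)*(125/42) = -231 + 1196*(125*(1/42)) = -231 + 1196*(125/42) = -231 + 74750/21 = 69899/21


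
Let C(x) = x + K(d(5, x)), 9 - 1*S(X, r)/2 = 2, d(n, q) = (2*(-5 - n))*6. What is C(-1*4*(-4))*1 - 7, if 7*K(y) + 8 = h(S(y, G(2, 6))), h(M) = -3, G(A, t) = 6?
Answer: 52/7 ≈ 7.4286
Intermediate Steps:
d(n, q) = -60 - 12*n (d(n, q) = (-10 - 2*n)*6 = -60 - 12*n)
S(X, r) = 14 (S(X, r) = 18 - 2*2 = 18 - 4 = 14)
K(y) = -11/7 (K(y) = -8/7 + (1/7)*(-3) = -8/7 - 3/7 = -11/7)
C(x) = -11/7 + x (C(x) = x - 11/7 = -11/7 + x)
C(-1*4*(-4))*1 - 7 = (-11/7 - 1*4*(-4))*1 - 7 = (-11/7 - 4*(-4))*1 - 7 = (-11/7 + 16)*1 - 7 = (101/7)*1 - 7 = 101/7 - 7 = 52/7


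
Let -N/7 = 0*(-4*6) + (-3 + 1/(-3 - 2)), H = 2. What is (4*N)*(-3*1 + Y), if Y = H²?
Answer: 448/5 ≈ 89.600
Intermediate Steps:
Y = 4 (Y = 2² = 4)
N = 112/5 (N = -7*(0*(-4*6) + (-3 + 1/(-3 - 2))) = -7*(0*(-24) + (-3 + 1/(-5))) = -7*(0 + (-3 - ⅕)) = -7*(0 - 16/5) = -7*(-16/5) = 112/5 ≈ 22.400)
(4*N)*(-3*1 + Y) = (4*(112/5))*(-3*1 + 4) = 448*(-3 + 4)/5 = (448/5)*1 = 448/5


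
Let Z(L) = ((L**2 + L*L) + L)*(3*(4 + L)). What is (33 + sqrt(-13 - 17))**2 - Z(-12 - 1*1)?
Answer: 9834 + 66*I*sqrt(30) ≈ 9834.0 + 361.5*I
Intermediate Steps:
Z(L) = (12 + 3*L)*(L + 2*L**2) (Z(L) = ((L**2 + L**2) + L)*(12 + 3*L) = (2*L**2 + L)*(12 + 3*L) = (L + 2*L**2)*(12 + 3*L) = (12 + 3*L)*(L + 2*L**2))
(33 + sqrt(-13 - 17))**2 - Z(-12 - 1*1) = (33 + sqrt(-13 - 17))**2 - 3*(-12 - 1*1)*(4 + 2*(-12 - 1*1)**2 + 9*(-12 - 1*1)) = (33 + sqrt(-30))**2 - 3*(-12 - 1)*(4 + 2*(-12 - 1)**2 + 9*(-12 - 1)) = (33 + I*sqrt(30))**2 - 3*(-13)*(4 + 2*(-13)**2 + 9*(-13)) = (33 + I*sqrt(30))**2 - 3*(-13)*(4 + 2*169 - 117) = (33 + I*sqrt(30))**2 - 3*(-13)*(4 + 338 - 117) = (33 + I*sqrt(30))**2 - 3*(-13)*225 = (33 + I*sqrt(30))**2 - 1*(-8775) = (33 + I*sqrt(30))**2 + 8775 = 8775 + (33 + I*sqrt(30))**2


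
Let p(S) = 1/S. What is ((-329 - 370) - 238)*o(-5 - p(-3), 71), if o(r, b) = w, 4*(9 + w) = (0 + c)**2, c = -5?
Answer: 10307/4 ≈ 2576.8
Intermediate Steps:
w = -11/4 (w = -9 + (0 - 5)**2/4 = -9 + (1/4)*(-5)**2 = -9 + (1/4)*25 = -9 + 25/4 = -11/4 ≈ -2.7500)
o(r, b) = -11/4
((-329 - 370) - 238)*o(-5 - p(-3), 71) = ((-329 - 370) - 238)*(-11/4) = (-699 - 238)*(-11/4) = -937*(-11/4) = 10307/4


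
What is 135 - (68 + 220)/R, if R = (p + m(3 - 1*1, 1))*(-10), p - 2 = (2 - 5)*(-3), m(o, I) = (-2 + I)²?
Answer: 687/5 ≈ 137.40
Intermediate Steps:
p = 11 (p = 2 + (2 - 5)*(-3) = 2 - 3*(-3) = 2 + 9 = 11)
R = -120 (R = (11 + (-2 + 1)²)*(-10) = (11 + (-1)²)*(-10) = (11 + 1)*(-10) = 12*(-10) = -120)
135 - (68 + 220)/R = 135 - (68 + 220)/(-120) = 135 - 288*(-1)/120 = 135 - 1*(-12/5) = 135 + 12/5 = 687/5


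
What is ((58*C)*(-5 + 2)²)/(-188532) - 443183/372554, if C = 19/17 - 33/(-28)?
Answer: -12205234315/10205572328 ≈ -1.1959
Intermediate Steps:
C = 1093/476 (C = 19*(1/17) - 33*(-1/28) = 19/17 + 33/28 = 1093/476 ≈ 2.2962)
((58*C)*(-5 + 2)²)/(-188532) - 443183/372554 = ((58*(1093/476))*(-5 + 2)²)/(-188532) - 443183/372554 = ((31697/238)*(-3)²)*(-1/188532) - 443183*1/372554 = ((31697/238)*9)*(-1/188532) - 34091/28658 = (285273/238)*(-1/188532) - 34091/28658 = -31697/4985624 - 34091/28658 = -12205234315/10205572328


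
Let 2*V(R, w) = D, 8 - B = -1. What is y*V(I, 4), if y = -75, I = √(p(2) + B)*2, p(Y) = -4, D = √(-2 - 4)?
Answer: -75*I*√6/2 ≈ -91.856*I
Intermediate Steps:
B = 9 (B = 8 - 1*(-1) = 8 + 1 = 9)
D = I*√6 (D = √(-6) = I*√6 ≈ 2.4495*I)
I = 2*√5 (I = √(-4 + 9)*2 = √5*2 = 2*√5 ≈ 4.4721)
V(R, w) = I*√6/2 (V(R, w) = (I*√6)/2 = I*√6/2)
y*V(I, 4) = -75*I*√6/2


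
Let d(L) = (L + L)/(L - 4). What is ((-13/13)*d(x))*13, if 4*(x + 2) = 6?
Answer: -26/9 ≈ -2.8889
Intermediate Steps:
x = -1/2 (x = -2 + (1/4)*6 = -2 + 3/2 = -1/2 ≈ -0.50000)
d(L) = 2*L/(-4 + L) (d(L) = (2*L)/(-4 + L) = 2*L/(-4 + L))
((-13/13)*d(x))*13 = ((-13/13)*(2*(-1/2)/(-4 - 1/2)))*13 = ((-13*1/13)*(2*(-1/2)/(-9/2)))*13 = -2*(-1)*(-2)/(2*9)*13 = -1*2/9*13 = -2/9*13 = -26/9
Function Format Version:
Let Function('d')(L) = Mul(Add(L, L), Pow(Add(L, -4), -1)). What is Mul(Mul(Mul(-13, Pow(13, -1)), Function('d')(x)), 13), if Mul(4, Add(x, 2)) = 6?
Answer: Rational(-26, 9) ≈ -2.8889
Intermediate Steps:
x = Rational(-1, 2) (x = Add(-2, Mul(Rational(1, 4), 6)) = Add(-2, Rational(3, 2)) = Rational(-1, 2) ≈ -0.50000)
Function('d')(L) = Mul(2, L, Pow(Add(-4, L), -1)) (Function('d')(L) = Mul(Mul(2, L), Pow(Add(-4, L), -1)) = Mul(2, L, Pow(Add(-4, L), -1)))
Mul(Mul(Mul(-13, Pow(13, -1)), Function('d')(x)), 13) = Mul(Mul(Mul(-13, Pow(13, -1)), Mul(2, Rational(-1, 2), Pow(Add(-4, Rational(-1, 2)), -1))), 13) = Mul(Mul(Mul(-13, Rational(1, 13)), Mul(2, Rational(-1, 2), Pow(Rational(-9, 2), -1))), 13) = Mul(Mul(-1, Mul(2, Rational(-1, 2), Rational(-2, 9))), 13) = Mul(Mul(-1, Rational(2, 9)), 13) = Mul(Rational(-2, 9), 13) = Rational(-26, 9)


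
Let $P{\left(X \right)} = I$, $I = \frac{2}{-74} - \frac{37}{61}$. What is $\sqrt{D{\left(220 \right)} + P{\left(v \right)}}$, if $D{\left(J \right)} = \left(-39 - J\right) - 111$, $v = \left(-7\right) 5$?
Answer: $\frac{2 i \sqrt{472006410}}{2257} \approx 19.252 i$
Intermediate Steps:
$v = -35$
$I = - \frac{1430}{2257}$ ($I = 2 \left(- \frac{1}{74}\right) - \frac{37}{61} = - \frac{1}{37} - \frac{37}{61} = - \frac{1430}{2257} \approx -0.63358$)
$D{\left(J \right)} = -150 - J$ ($D{\left(J \right)} = \left(-39 - J\right) - 111 = -150 - J$)
$P{\left(X \right)} = - \frac{1430}{2257}$
$\sqrt{D{\left(220 \right)} + P{\left(v \right)}} = \sqrt{\left(-150 - 220\right) - \frac{1430}{2257}} = \sqrt{-370 - \frac{1430}{2257}} = \sqrt{- \frac{836520}{2257}} = \frac{2 i \sqrt{472006410}}{2257}$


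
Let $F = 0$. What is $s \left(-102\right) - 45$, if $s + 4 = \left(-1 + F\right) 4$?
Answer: $771$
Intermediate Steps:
$s = -8$ ($s = -4 + \left(-1 + 0\right) 4 = -4 - 4 = -8$)
$s \left(-102\right) - 45 = \left(-8\right) \left(-102\right) - 45 = 816 - 45 = 771$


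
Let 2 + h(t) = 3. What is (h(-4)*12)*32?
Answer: 384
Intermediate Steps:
h(t) = 1 (h(t) = -2 + 3 = 1)
(h(-4)*12)*32 = (1*12)*32 = 12*32 = 384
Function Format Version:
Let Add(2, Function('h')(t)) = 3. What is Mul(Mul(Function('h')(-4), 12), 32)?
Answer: 384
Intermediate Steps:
Function('h')(t) = 1 (Function('h')(t) = Add(-2, 3) = 1)
Mul(Mul(Function('h')(-4), 12), 32) = Mul(Mul(1, 12), 32) = Mul(12, 32) = 384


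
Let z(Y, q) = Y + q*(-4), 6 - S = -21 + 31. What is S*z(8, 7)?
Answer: 80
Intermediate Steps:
S = -4 (S = 6 - (-21 + 31) = 6 - 1*10 = 6 - 10 = -4)
z(Y, q) = Y - 4*q
S*z(8, 7) = -4*(8 - 4*7) = -4*(8 - 28) = -4*(-20) = 80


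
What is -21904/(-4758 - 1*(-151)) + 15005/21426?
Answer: 538443139/98709582 ≈ 5.4548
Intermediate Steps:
-21904/(-4758 - 1*(-151)) + 15005/21426 = -21904/(-4758 + 151) + 15005*(1/21426) = -21904/(-4607) + 15005/21426 = -21904*(-1/4607) + 15005/21426 = 21904/4607 + 15005/21426 = 538443139/98709582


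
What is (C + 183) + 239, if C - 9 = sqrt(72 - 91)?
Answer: 431 + I*sqrt(19) ≈ 431.0 + 4.3589*I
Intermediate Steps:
C = 9 + I*sqrt(19) (C = 9 + sqrt(72 - 91) = 9 + sqrt(-19) = 9 + I*sqrt(19) ≈ 9.0 + 4.3589*I)
(C + 183) + 239 = ((9 + I*sqrt(19)) + 183) + 239 = (192 + I*sqrt(19)) + 239 = 431 + I*sqrt(19)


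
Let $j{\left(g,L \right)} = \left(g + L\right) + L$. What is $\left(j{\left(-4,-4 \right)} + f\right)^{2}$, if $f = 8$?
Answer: $16$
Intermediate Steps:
$j{\left(g,L \right)} = g + 2 L$ ($j{\left(g,L \right)} = \left(L + g\right) + L = g + 2 L$)
$\left(j{\left(-4,-4 \right)} + f\right)^{2} = \left(\left(-4 + 2 \left(-4\right)\right) + 8\right)^{2} = \left(\left(-4 - 8\right) + 8\right)^{2} = \left(-12 + 8\right)^{2} = \left(-4\right)^{2} = 16$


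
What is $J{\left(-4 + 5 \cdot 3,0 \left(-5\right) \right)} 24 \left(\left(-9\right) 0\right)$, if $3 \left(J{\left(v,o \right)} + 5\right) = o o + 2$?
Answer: $0$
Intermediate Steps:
$J{\left(v,o \right)} = - \frac{13}{3} + \frac{o^{2}}{3}$ ($J{\left(v,o \right)} = -5 + \frac{o o + 2}{3} = -5 + \frac{o^{2} + 2}{3} = -5 + \frac{2 + o^{2}}{3} = -5 + \left(\frac{2}{3} + \frac{o^{2}}{3}\right) = - \frac{13}{3} + \frac{o^{2}}{3}$)
$J{\left(-4 + 5 \cdot 3,0 \left(-5\right) \right)} 24 \left(\left(-9\right) 0\right) = \left(- \frac{13}{3} + \frac{\left(0 \left(-5\right)\right)^{2}}{3}\right) 24 \left(\left(-9\right) 0\right) = \left(- \frac{13}{3} + \frac{0^{2}}{3}\right) 24 \cdot 0 = \left(- \frac{13}{3} + \frac{1}{3} \cdot 0\right) 24 \cdot 0 = \left(- \frac{13}{3} + 0\right) 24 \cdot 0 = \left(- \frac{13}{3}\right) 24 \cdot 0 = \left(-104\right) 0 = 0$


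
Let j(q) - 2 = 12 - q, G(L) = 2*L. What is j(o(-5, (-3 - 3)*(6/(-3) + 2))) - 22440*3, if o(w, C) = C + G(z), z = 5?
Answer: -67316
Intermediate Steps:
o(w, C) = 10 + C (o(w, C) = C + 2*5 = C + 10 = 10 + C)
j(q) = 14 - q (j(q) = 2 + (12 - q) = 14 - q)
j(o(-5, (-3 - 3)*(6/(-3) + 2))) - 22440*3 = (14 - (10 + (-3 - 3)*(6/(-3) + 2))) - 22440*3 = (14 - (10 - 6*(6*(-1/3) + 2))) - 408*165 = (14 - (10 - 6*(-2 + 2))) - 67320 = (14 - (10 - 6*0)) - 67320 = (14 - (10 + 0)) - 67320 = (14 - 1*10) - 67320 = (14 - 10) - 67320 = 4 - 67320 = -67316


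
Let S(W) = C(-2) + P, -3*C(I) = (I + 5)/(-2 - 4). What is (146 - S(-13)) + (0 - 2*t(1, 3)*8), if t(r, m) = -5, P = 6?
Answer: 1319/6 ≈ 219.83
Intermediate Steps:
C(I) = 5/18 + I/18 (C(I) = -(I + 5)/(3*(-2 - 4)) = -(5 + I)/(3*(-6)) = -(5 + I)*(-1)/(3*6) = -(-5/6 - I/6)/3 = 5/18 + I/18)
S(W) = 37/6 (S(W) = (5/18 + (1/18)*(-2)) + 6 = (5/18 - 1/9) + 6 = 1/6 + 6 = 37/6)
(146 - S(-13)) + (0 - 2*t(1, 3)*8) = (146 - 1*37/6) + (0 - 2*(-5)*8) = (146 - 37/6) + (0 + 10*8) = 839/6 + (0 + 80) = 839/6 + 80 = 1319/6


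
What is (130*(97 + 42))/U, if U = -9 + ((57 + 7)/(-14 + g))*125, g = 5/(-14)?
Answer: -3632070/113809 ≈ -31.914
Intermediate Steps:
g = -5/14 (g = 5*(-1/14) = -5/14 ≈ -0.35714)
U = -113809/201 (U = -9 + ((57 + 7)/(-14 - 5/14))*125 = -9 + (64/(-201/14))*125 = -9 + (64*(-14/201))*125 = -9 - 896/201*125 = -9 - 112000/201 = -113809/201 ≈ -566.21)
(130*(97 + 42))/U = (130*(97 + 42))/(-113809/201) = (130*139)*(-201/113809) = 18070*(-201/113809) = -3632070/113809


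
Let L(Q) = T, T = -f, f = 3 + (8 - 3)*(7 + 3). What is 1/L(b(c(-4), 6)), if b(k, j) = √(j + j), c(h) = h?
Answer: -1/53 ≈ -0.018868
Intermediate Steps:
f = 53 (f = 3 + 5*10 = 3 + 50 = 53)
b(k, j) = √2*√j (b(k, j) = √(2*j) = √2*√j)
T = -53 (T = -1*53 = -53)
L(Q) = -53
1/L(b(c(-4), 6)) = 1/(-53) = -1/53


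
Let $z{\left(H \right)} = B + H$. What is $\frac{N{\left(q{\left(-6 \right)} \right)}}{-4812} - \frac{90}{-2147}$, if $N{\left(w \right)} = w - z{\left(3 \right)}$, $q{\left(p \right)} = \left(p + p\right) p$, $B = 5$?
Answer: $\frac{73918}{2582841} \approx 0.028619$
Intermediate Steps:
$q{\left(p \right)} = 2 p^{2}$ ($q{\left(p \right)} = 2 p p = 2 p^{2}$)
$z{\left(H \right)} = 5 + H$
$N{\left(w \right)} = -8 + w$ ($N{\left(w \right)} = w - \left(5 + 3\right) = w - 8 = -8 + w$)
$\frac{N{\left(q{\left(-6 \right)} \right)}}{-4812} - \frac{90}{-2147} = \frac{-8 + 2 \left(-6\right)^{2}}{-4812} - \frac{90}{-2147} = \left(-8 + 2 \cdot 36\right) \left(- \frac{1}{4812}\right) - - \frac{90}{2147} = \left(-8 + 72\right) \left(- \frac{1}{4812}\right) + \frac{90}{2147} = 64 \left(- \frac{1}{4812}\right) + \frac{90}{2147} = - \frac{16}{1203} + \frac{90}{2147} = \frac{73918}{2582841}$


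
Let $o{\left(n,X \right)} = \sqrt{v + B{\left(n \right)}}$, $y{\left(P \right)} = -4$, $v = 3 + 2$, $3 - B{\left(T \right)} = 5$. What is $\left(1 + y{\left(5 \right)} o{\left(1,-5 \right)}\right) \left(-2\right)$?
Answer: $-2 + 8 \sqrt{3} \approx 11.856$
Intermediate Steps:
$B{\left(T \right)} = -2$ ($B{\left(T \right)} = 3 - 5 = -2$)
$v = 5$
$o{\left(n,X \right)} = \sqrt{3}$ ($o{\left(n,X \right)} = \sqrt{5 - 2} = \sqrt{3}$)
$\left(1 + y{\left(5 \right)} o{\left(1,-5 \right)}\right) \left(-2\right) = \left(1 - 4 \sqrt{3}\right) \left(-2\right) = -2 + 8 \sqrt{3}$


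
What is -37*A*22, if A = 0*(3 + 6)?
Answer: 0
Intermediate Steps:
A = 0 (A = 0*9 = 0)
-37*A*22 = -37*0*22 = 0*22 = 0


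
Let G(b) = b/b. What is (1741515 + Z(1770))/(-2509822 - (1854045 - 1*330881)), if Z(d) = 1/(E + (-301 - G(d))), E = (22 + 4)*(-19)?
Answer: -1386245939/3210256856 ≈ -0.43182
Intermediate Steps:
G(b) = 1
E = -494 (E = 26*(-19) = -494)
Z(d) = -1/796 (Z(d) = 1/(-494 + (-301 - 1*1)) = 1/(-494 + (-301 - 1)) = 1/(-494 - 302) = 1/(-796) = -1/796)
(1741515 + Z(1770))/(-2509822 - (1854045 - 1*330881)) = (1741515 - 1/796)/(-2509822 - (1854045 - 1*330881)) = 1386245939/(796*(-2509822 - (1854045 - 330881))) = 1386245939/(796*(-2509822 - 1*1523164)) = 1386245939/(796*(-2509822 - 1523164)) = (1386245939/796)/(-4032986) = (1386245939/796)*(-1/4032986) = -1386245939/3210256856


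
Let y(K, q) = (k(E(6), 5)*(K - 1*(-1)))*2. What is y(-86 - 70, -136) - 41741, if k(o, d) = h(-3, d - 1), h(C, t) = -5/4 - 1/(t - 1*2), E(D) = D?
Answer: -82397/2 ≈ -41199.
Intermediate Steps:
h(C, t) = -5/4 - 1/(-2 + t) (h(C, t) = -5*¼ - 1/(t - 2) = -5/4 - 1/(-2 + t))
k(o, d) = (11 - 5*d)/(4*(-3 + d)) (k(o, d) = (6 - 5*(d - 1))/(4*(-2 + (d - 1))) = (6 - 5*(-1 + d))/(4*(-2 + (-1 + d))) = (6 + (5 - 5*d))/(4*(-3 + d)) = (11 - 5*d)/(4*(-3 + d)))
y(K, q) = -7/2 - 7*K/2 (y(K, q) = (((11 - 5*5)/(4*(-3 + 5)))*(K - 1*(-1)))*2 = (((¼)*(11 - 25)/2)*(K + 1))*2 = (((¼)*(½)*(-14))*(1 + K))*2 = -7*(1 + K)/4*2 = (-7/4 - 7*K/4)*2 = -7/2 - 7*K/2)
y(-86 - 70, -136) - 41741 = (-7/2 - 7*(-86 - 70)/2) - 41741 = (-7/2 - 7/2*(-156)) - 41741 = (-7/2 + 546) - 41741 = 1085/2 - 41741 = -82397/2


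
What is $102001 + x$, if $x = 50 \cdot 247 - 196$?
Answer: $114155$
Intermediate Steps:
$x = 12154$ ($x = 12350 - 196 = 12154$)
$102001 + x = 102001 + 12154 = 114155$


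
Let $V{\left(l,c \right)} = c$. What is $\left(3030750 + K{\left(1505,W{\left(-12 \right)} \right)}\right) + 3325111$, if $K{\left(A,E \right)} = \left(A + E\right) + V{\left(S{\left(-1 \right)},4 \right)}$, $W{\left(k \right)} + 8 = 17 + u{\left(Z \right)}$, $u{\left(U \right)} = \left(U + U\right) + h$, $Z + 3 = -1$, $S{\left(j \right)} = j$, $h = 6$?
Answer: $6357377$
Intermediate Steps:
$Z = -4$ ($Z = -3 - 1 = -4$)
$u{\left(U \right)} = 6 + 2 U$ ($u{\left(U \right)} = \left(U + U\right) + 6 = 2 U + 6 = 6 + 2 U$)
$W{\left(k \right)} = 7$ ($W{\left(k \right)} = -8 + \left(17 + \left(6 + 2 \left(-4\right)\right)\right) = -8 + \left(17 + \left(6 - 8\right)\right) = -8 + \left(17 - 2\right) = -8 + 15 = 7$)
$K{\left(A,E \right)} = 4 + A + E$ ($K{\left(A,E \right)} = \left(A + E\right) + 4 = 4 + A + E$)
$\left(3030750 + K{\left(1505,W{\left(-12 \right)} \right)}\right) + 3325111 = \left(3030750 + \left(4 + 1505 + 7\right)\right) + 3325111 = \left(3030750 + 1516\right) + 3325111 = 3032266 + 3325111 = 6357377$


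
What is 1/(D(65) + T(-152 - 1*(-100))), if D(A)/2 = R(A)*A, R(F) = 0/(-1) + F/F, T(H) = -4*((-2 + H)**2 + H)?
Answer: -1/11326 ≈ -8.8292e-5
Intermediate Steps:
T(H) = -4*H - 4*(-2 + H)**2 (T(H) = -4*(H + (-2 + H)**2) = -4*H - 4*(-2 + H)**2)
R(F) = 1 (R(F) = 0*(-1) + 1 = 0 + 1 = 1)
D(A) = 2*A (D(A) = 2*(1*A) = 2*A)
1/(D(65) + T(-152 - 1*(-100))) = 1/(2*65 + (-4*(-152 - 1*(-100)) - 4*(-2 + (-152 - 1*(-100)))**2)) = 1/(130 + (-4*(-152 + 100) - 4*(-2 + (-152 + 100))**2)) = 1/(130 + (-4*(-52) - 4*(-2 - 52)**2)) = 1/(130 + (208 - 4*(-54)**2)) = 1/(130 + (208 - 4*2916)) = 1/(130 + (208 - 11664)) = 1/(130 - 11456) = 1/(-11326) = -1/11326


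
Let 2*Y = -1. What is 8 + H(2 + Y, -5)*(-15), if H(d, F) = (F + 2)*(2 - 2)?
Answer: 8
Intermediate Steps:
Y = -½ (Y = (½)*(-1) = -½ ≈ -0.50000)
H(d, F) = 0 (H(d, F) = (2 + F)*0 = 0)
8 + H(2 + Y, -5)*(-15) = 8 + 0*(-15) = 8 + 0 = 8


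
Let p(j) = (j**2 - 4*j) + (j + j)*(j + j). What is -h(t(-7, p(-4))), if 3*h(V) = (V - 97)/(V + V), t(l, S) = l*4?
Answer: -125/168 ≈ -0.74405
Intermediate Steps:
p(j) = -4*j + 5*j**2 (p(j) = (j**2 - 4*j) + (2*j)*(2*j) = (j**2 - 4*j) + 4*j**2 = -4*j + 5*j**2)
t(l, S) = 4*l
h(V) = (-97 + V)/(6*V) (h(V) = ((V - 97)/(V + V))/3 = ((-97 + V)/((2*V)))/3 = ((-97 + V)*(1/(2*V)))/3 = ((-97 + V)/(2*V))/3 = (-97 + V)/(6*V))
-h(t(-7, p(-4))) = -(-97 + 4*(-7))/(6*(4*(-7))) = -(-97 - 28)/(6*(-28)) = -(-1)*(-125)/(6*28) = -1*125/168 = -125/168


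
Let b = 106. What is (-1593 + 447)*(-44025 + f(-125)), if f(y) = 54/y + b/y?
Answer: 1261352922/25 ≈ 5.0454e+7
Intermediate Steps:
f(y) = 160/y (f(y) = 54/y + 106/y = 160/y)
(-1593 + 447)*(-44025 + f(-125)) = (-1593 + 447)*(-44025 + 160/(-125)) = -1146*(-44025 + 160*(-1/125)) = -1146*(-44025 - 32/25) = -1146*(-1100657/25) = 1261352922/25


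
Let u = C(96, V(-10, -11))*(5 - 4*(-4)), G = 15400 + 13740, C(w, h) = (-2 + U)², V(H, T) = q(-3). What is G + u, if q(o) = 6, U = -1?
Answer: 29329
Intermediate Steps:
V(H, T) = 6
C(w, h) = 9 (C(w, h) = (-2 - 1)² = (-3)² = 9)
G = 29140
u = 189 (u = 9*(5 - 4*(-4)) = 9*(5 + 16) = 9*21 = 189)
G + u = 29140 + 189 = 29329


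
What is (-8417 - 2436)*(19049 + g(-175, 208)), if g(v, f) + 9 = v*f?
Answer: 188408080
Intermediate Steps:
g(v, f) = -9 + f*v (g(v, f) = -9 + v*f = -9 + f*v)
(-8417 - 2436)*(19049 + g(-175, 208)) = (-8417 - 2436)*(19049 + (-9 + 208*(-175))) = -10853*(19049 + (-9 - 36400)) = -10853*(19049 - 36409) = -10853*(-17360) = 188408080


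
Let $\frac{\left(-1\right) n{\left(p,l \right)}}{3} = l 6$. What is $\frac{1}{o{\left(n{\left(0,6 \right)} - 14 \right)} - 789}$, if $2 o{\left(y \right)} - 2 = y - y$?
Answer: $- \frac{1}{788} \approx -0.001269$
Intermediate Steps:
$n{\left(p,l \right)} = - 18 l$ ($n{\left(p,l \right)} = - 3 l 6 = - 3 \cdot 6 l = - 18 l$)
$o{\left(y \right)} = 1$ ($o{\left(y \right)} = 1 + \frac{y - y}{2} = 1 + \frac{1}{2} \cdot 0 = 1 + 0 = 1$)
$\frac{1}{o{\left(n{\left(0,6 \right)} - 14 \right)} - 789} = \frac{1}{1 - 789} = \frac{1}{-788} = - \frac{1}{788}$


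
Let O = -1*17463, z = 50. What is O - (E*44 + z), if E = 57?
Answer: -20021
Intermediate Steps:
O = -17463
O - (E*44 + z) = -17463 - (57*44 + 50) = -17463 - (2508 + 50) = -17463 - 1*2558 = -17463 - 2558 = -20021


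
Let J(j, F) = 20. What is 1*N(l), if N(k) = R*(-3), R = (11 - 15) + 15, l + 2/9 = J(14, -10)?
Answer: -33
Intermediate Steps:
l = 178/9 (l = -2/9 + 20 = 178/9 ≈ 19.778)
R = 11 (R = -4 + 15 = 11)
N(k) = -33 (N(k) = 11*(-3) = -33)
1*N(l) = 1*(-33) = -33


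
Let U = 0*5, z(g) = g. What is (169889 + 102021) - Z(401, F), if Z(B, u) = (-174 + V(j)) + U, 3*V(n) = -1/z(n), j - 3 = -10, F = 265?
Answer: 5713763/21 ≈ 2.7208e+5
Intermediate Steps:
j = -7 (j = 3 - 10 = -7)
V(n) = -1/(3*n) (V(n) = (-1/n)/3 = -1/(3*n))
U = 0
Z(B, u) = -3653/21 (Z(B, u) = (-174 - ⅓/(-7)) + 0 = (-174 - ⅓*(-⅐)) + 0 = (-174 + 1/21) + 0 = -3653/21 + 0 = -3653/21)
(169889 + 102021) - Z(401, F) = (169889 + 102021) - 1*(-3653/21) = 271910 + 3653/21 = 5713763/21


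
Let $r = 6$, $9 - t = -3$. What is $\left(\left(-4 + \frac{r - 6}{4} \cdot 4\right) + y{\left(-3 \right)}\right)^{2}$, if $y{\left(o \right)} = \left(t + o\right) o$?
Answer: $961$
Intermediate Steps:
$t = 12$ ($t = 9 - -3 = 9 + 3 = 12$)
$y{\left(o \right)} = o \left(12 + o\right)$ ($y{\left(o \right)} = \left(12 + o\right) o = o \left(12 + o\right)$)
$\left(\left(-4 + \frac{r - 6}{4} \cdot 4\right) + y{\left(-3 \right)}\right)^{2} = \left(\left(-4 + \frac{6 - 6}{4} \cdot 4\right) - 3 \left(12 - 3\right)\right)^{2} = \left(\left(-4 + \left(6 - 6\right) \frac{1}{4} \cdot 4\right) - 27\right)^{2} = \left(\left(-4 + 0 \cdot \frac{1}{4} \cdot 4\right) - 27\right)^{2} = \left(\left(-4 + 0 \cdot 4\right) - 27\right)^{2} = \left(\left(-4 + 0\right) - 27\right)^{2} = \left(-4 - 27\right)^{2} = \left(-31\right)^{2} = 961$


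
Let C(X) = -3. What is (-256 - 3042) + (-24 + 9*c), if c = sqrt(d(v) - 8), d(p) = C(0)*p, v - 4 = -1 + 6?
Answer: -3322 + 9*I*sqrt(35) ≈ -3322.0 + 53.245*I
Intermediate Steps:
v = 9 (v = 4 + (-1 + 6) = 4 + 5 = 9)
d(p) = -3*p
c = I*sqrt(35) (c = sqrt(-3*9 - 8) = sqrt(-27 - 8) = sqrt(-35) = I*sqrt(35) ≈ 5.9161*I)
(-256 - 3042) + (-24 + 9*c) = (-256 - 3042) + (-24 + 9*(I*sqrt(35))) = -3298 + (-24 + 9*I*sqrt(35)) = -3322 + 9*I*sqrt(35)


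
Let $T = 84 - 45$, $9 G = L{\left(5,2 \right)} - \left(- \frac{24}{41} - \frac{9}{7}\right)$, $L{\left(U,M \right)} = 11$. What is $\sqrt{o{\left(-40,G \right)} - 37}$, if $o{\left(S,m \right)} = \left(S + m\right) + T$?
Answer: $\frac{2 i \sqrt{6777505}}{861} \approx 6.0473 i$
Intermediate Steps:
$G = \frac{3694}{2583}$ ($G = \frac{11 - \left(- \frac{24}{41} - \frac{9}{7}\right)}{9} = \frac{11 - - \frac{537}{287}}{9} = \frac{11 + \left(\frac{24}{41} + \frac{9}{7}\right)}{9} = \frac{11 + \frac{537}{287}}{9} = \frac{1}{9} \cdot \frac{3694}{287} = \frac{3694}{2583} \approx 1.4301$)
$T = 39$
$o{\left(S,m \right)} = 39 + S + m$ ($o{\left(S,m \right)} = \left(S + m\right) + 39 = 39 + S + m$)
$\sqrt{o{\left(-40,G \right)} - 37} = \sqrt{\left(39 - 40 + \frac{3694}{2583}\right) - 37} = \sqrt{\frac{1111}{2583} - 37} = \sqrt{- \frac{94460}{2583}} = \frac{2 i \sqrt{6777505}}{861}$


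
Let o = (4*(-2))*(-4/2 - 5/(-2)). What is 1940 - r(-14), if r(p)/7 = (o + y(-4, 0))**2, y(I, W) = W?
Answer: 1828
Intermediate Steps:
o = -4 (o = -8*(-4*1/2 - 5*(-1/2)) = -8*(-2 + 5/2) = -8*1/2 = -4)
r(p) = 112 (r(p) = 7*(-4 + 0)**2 = 7*(-4)**2 = 7*16 = 112)
1940 - r(-14) = 1940 - 1*112 = 1940 - 112 = 1828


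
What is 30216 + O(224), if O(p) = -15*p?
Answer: 26856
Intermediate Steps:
30216 + O(224) = 30216 - 15*224 = 30216 - 3360 = 26856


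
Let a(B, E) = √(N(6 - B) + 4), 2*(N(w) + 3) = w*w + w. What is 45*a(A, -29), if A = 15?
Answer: 45*√37 ≈ 273.72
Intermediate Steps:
N(w) = -3 + w/2 + w²/2 (N(w) = -3 + (w*w + w)/2 = -3 + (w² + w)/2 = -3 + (w + w²)/2 = -3 + (w/2 + w²/2) = -3 + w/2 + w²/2)
a(B, E) = √(4 + (6 - B)²/2 - B/2) (a(B, E) = √((-3 + (6 - B)/2 + (6 - B)²/2) + 4) = √((-3 + (3 - B/2) + (6 - B)²/2) + 4) = √(((6 - B)²/2 - B/2) + 4) = √(4 + (6 - B)²/2 - B/2))
45*a(A, -29) = 45*(√(16 - 2*15 + 2*(-6 + 15)²)/2) = 45*(√(16 - 30 + 2*9²)/2) = 45*(√(16 - 30 + 2*81)/2) = 45*(√(16 - 30 + 162)/2) = 45*(√148/2) = 45*((2*√37)/2) = 45*√37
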